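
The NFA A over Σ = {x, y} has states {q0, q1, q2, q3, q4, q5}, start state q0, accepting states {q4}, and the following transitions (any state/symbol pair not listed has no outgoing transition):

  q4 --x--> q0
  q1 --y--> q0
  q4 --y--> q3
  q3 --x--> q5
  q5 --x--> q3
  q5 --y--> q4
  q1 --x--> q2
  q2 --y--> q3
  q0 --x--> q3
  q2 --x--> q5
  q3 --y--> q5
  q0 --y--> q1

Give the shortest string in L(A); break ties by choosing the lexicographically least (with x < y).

A breadth-first search from q0 reaches an accepting state first via the path q0 → q3 → q5 → q4 on input xxy.
No string of length < 3 is accepted (BFS exhausts all shorter strings without reaching an accepting state), and xxy is the lexicographically least accepting string of length 3.

xxy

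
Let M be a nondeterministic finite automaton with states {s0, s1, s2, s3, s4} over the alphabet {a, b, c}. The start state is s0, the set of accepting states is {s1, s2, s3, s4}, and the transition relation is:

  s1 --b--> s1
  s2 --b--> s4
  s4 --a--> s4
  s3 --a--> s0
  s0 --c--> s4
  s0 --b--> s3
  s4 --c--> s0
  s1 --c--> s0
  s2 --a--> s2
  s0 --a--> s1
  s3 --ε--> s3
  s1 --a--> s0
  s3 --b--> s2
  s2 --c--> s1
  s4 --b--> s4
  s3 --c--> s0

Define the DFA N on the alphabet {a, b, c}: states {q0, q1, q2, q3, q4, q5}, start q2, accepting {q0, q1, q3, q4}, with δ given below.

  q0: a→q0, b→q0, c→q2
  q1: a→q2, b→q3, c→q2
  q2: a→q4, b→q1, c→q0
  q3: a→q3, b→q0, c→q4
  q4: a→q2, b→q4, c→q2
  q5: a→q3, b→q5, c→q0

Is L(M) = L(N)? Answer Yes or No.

Yes

Exploring the product automaton M × N from the start pair (s0, q2), following both machines on each input symbol, reaches 5 state pairs: (s0, q2), (s1, q4), (s3, q1), (s4, q0), (s2, q3).
M accepts in {s1, s2, s3, s4} and N accepts in {q0, q1, q3, q4}. In every reachable pair the two components are either both accepting — (s1, q4), (s3, q1), (s4, q0), (s2, q3) — or both non-accepting, so no string is accepted by exactly one of the machines: L(M) \ L(N) and L(N) \ L(M) are both empty.
Hence every string is accepted by M iff it is accepted by N, and the two languages coincide.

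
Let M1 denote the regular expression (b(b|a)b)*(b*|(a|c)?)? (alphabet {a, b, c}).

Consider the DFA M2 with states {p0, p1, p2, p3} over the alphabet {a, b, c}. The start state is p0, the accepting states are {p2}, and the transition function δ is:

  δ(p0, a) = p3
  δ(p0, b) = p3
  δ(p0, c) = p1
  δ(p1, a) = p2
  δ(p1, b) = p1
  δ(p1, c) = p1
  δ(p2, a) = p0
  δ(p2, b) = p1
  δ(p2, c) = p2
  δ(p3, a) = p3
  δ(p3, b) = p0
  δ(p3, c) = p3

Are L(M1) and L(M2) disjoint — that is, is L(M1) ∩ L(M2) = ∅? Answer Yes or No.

Yes

Converting the expression M1 to a DFA (subset construction, then merging equivalent states) gives the minimal DFA with states {r0, r1, r2, r3, r4, r5}, start state r0, accepting states {r0, r1, r2, r5} and transitions r0: a→r1, b→r2, c→r1; r1: a→r3, b→r3, c→r3; r2: a→r4, b→r5, c→r3; r3: a→r3, b→r3, c→r3; r4: a→r3, b→r0, c→r3; r5: a→r3, b→r0, c→r3.
Exploring the product automaton M1 × M2 from the start pair (r0, p0), following both machines on each input symbol, reaches 13 state pairs: (r0, p0), (r1, p3), (r2, p3), (r1, p1), (r3, p3), (r3, p0), (r4, p3), (r5, p0), (r3, p2), (r3, p1), (r0, p3), (r2, p0), (r5, p3).
M1 accepts in {r0, r1, r2, r5} and M2 accepts in {p2}; no reachable pair has both components accepting, so no string drives both machines to acceptance simultaneously and L(M1) ∩ L(M2) = ∅.
So no string is accepted by both, and the intersection is empty.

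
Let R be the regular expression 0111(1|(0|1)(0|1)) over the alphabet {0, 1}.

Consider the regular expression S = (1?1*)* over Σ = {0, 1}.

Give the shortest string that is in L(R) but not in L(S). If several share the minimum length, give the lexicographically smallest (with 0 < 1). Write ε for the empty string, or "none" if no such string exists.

The string 01111 is accepted by R but not by S.
No shorter string lies in the difference, and 01111 is the lexicographically first length-5 string in L(R) \ L(S).

01111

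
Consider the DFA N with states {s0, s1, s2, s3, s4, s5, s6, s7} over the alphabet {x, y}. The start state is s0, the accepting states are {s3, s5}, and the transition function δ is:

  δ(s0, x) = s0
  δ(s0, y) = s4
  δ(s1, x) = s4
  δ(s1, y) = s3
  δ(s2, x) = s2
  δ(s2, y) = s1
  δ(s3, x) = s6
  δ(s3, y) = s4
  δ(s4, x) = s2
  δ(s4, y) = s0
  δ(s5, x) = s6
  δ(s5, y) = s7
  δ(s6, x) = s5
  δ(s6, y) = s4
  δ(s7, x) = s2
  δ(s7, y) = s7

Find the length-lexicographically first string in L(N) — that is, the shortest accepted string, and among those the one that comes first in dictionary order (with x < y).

yxyy

A breadth-first search from s0 reaches an accepting state first via the path s0 → s4 → s2 → s1 → s3 on input yxyy.
No string of length < 4 is accepted (BFS exhausts all shorter strings without reaching an accepting state), and yxyy is the lexicographically least accepting string of length 4.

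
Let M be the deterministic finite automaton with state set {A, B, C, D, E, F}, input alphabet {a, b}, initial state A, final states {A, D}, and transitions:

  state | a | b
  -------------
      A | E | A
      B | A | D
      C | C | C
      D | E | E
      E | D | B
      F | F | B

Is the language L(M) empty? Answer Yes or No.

No

The empty string ε is accepted: the run A ends in the accepting state A.
Since at least one string is accepted, L(M) is not empty.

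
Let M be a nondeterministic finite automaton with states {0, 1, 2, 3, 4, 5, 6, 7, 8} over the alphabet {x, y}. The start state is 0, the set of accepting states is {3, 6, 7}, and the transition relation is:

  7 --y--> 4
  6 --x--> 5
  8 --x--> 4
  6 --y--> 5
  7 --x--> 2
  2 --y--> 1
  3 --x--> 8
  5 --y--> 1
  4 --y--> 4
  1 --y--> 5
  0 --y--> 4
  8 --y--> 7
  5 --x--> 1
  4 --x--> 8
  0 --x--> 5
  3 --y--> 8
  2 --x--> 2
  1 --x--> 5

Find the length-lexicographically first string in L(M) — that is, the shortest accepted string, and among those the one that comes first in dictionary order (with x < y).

yxy

A breadth-first search from 0 reaches an accepting state first via the path 0 → 4 → 8 → 7 on input yxy.
No string of length < 3 is accepted (BFS exhausts all shorter strings without reaching an accepting state), and yxy is the lexicographically least accepting string of length 3.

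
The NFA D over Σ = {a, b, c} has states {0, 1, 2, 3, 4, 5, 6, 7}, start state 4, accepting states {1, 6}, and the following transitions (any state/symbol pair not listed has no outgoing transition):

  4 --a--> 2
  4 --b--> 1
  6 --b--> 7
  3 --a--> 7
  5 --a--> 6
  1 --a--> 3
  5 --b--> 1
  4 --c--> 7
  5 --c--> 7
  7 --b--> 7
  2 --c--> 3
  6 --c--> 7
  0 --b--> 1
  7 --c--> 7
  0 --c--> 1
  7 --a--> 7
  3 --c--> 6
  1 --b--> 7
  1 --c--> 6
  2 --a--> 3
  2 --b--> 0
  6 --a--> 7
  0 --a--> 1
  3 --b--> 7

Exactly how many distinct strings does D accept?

14

The useful subgraph on states {0, 1, 2, 3, 4, 6} is acyclic, so L(D) is finite; the longest accepting path visits 6 useful states, giving maximum string length 5.
Counting accepting paths from 4 by length: 1 of length 1, 1 of length 2, 6 of length 3, 3 of length 4, 3 of length 5. Total 14.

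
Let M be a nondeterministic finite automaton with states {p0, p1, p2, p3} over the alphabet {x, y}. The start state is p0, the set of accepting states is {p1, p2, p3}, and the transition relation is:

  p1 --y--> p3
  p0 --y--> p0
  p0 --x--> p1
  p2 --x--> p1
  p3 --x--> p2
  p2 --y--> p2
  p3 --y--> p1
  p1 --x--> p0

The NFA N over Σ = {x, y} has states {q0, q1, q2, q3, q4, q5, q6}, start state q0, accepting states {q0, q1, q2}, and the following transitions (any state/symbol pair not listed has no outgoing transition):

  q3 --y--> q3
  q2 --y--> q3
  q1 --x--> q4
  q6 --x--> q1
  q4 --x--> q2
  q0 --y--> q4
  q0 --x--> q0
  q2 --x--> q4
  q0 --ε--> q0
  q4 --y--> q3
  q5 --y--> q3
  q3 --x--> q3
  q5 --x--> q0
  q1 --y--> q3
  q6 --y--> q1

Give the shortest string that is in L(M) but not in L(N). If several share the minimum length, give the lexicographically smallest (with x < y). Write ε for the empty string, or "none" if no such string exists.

xy

The string xy is accepted by M but not by N.
No shorter string lies in the difference, and xy is the lexicographically first length-2 string in L(M) \ L(N).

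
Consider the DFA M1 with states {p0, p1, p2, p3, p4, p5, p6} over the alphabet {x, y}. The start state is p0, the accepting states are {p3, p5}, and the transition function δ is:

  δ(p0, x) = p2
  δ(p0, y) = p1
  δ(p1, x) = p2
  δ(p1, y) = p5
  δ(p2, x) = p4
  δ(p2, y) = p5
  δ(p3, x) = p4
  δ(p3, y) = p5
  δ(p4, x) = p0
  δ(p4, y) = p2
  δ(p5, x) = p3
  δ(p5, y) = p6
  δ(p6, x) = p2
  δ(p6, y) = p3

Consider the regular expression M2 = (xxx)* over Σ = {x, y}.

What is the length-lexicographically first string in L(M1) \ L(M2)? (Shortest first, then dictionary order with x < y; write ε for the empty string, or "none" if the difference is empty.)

The string xy is accepted by M1 but not by M2.
No shorter string lies in the difference, and xy is the lexicographically first length-2 string in L(M1) \ L(M2).

xy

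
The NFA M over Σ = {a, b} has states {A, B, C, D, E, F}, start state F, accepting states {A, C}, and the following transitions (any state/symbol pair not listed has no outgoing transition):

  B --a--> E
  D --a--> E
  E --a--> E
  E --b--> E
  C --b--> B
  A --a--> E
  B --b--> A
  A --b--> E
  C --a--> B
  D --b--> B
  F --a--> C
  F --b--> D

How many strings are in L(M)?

The useful subgraph on states {A, B, C, D, F} is acyclic, so L(M) is finite; the longest accepting path visits 4 useful states, giving maximum string length 3.
Counting accepting paths from F by length: 1 of length 1, 3 of length 3. Total 4.

4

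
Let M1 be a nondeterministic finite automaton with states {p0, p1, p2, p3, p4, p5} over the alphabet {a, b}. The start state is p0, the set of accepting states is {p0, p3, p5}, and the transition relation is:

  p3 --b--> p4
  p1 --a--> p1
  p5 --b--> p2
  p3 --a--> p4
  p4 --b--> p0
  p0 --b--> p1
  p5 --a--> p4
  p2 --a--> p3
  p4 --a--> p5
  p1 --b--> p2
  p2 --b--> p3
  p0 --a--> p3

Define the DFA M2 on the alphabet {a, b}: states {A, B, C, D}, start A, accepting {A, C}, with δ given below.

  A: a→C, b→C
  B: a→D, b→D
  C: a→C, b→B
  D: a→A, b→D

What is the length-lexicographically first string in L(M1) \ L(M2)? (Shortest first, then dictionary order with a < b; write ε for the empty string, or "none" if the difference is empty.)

The string aab is accepted by M1 but not by M2.
No shorter string lies in the difference, and aab is the lexicographically first length-3 string in L(M1) \ L(M2).

aab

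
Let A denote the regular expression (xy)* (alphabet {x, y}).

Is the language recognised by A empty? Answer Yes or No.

The empty string ε matches the expression, so it belongs to L(A).
Since L(A) contains at least one string, it is not empty.

No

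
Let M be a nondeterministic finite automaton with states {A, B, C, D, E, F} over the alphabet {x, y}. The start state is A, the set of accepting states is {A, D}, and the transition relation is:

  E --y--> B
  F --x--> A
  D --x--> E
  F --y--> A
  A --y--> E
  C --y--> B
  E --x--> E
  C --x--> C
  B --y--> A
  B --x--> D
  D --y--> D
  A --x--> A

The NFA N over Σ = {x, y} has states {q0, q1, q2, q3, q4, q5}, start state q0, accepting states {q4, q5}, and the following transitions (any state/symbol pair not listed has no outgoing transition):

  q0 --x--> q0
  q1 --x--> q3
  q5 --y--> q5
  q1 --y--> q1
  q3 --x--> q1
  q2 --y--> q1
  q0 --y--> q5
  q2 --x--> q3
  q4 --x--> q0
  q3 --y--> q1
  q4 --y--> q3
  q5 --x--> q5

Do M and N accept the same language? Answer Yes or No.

The empty string ε is accepted by M but rejected by N.
So L(M) ≠ L(N).

No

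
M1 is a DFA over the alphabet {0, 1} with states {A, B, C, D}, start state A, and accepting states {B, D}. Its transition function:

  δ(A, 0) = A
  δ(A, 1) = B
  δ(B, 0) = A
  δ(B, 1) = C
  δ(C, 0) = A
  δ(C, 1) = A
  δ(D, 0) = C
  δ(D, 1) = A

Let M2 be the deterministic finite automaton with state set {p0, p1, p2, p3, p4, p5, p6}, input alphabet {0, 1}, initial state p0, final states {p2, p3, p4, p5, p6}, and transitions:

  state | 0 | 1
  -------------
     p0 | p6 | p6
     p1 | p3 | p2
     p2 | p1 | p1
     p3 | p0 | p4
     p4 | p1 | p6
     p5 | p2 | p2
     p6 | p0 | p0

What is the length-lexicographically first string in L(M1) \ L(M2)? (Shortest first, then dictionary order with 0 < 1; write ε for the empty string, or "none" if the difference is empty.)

01

The string 01 is accepted by M1 but not by M2.
No shorter string lies in the difference, and 01 is the lexicographically first length-2 string in L(M1) \ L(M2).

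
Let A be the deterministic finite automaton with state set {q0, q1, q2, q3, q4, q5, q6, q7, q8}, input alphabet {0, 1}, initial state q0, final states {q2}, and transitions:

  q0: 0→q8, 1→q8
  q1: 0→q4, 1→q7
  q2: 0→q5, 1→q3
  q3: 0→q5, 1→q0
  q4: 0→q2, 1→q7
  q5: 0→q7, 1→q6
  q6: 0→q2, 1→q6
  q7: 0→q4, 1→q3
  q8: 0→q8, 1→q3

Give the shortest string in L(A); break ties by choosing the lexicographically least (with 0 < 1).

01010

A breadth-first search from q0 reaches an accepting state first via the path q0 → q8 → q3 → q5 → q6 → q2 on input 01010.
No string of length < 5 is accepted (BFS exhausts all shorter strings without reaching an accepting state), and 01010 is the lexicographically least accepting string of length 5.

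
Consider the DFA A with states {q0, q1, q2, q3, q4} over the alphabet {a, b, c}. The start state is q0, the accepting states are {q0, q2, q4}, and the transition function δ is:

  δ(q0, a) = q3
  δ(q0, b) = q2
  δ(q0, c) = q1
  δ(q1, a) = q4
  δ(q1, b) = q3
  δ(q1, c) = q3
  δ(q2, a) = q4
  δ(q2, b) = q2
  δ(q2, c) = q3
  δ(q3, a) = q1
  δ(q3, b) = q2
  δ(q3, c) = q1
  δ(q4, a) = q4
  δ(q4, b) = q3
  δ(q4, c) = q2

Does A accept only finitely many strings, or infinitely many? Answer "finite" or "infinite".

State q1 is reachable from the start and can reach an accepting state, and it lies on the cycle q1 → q3 → q1.
Traversing that cycle any number of times yields accepted strings of unbounded length, so the language is infinite.

infinite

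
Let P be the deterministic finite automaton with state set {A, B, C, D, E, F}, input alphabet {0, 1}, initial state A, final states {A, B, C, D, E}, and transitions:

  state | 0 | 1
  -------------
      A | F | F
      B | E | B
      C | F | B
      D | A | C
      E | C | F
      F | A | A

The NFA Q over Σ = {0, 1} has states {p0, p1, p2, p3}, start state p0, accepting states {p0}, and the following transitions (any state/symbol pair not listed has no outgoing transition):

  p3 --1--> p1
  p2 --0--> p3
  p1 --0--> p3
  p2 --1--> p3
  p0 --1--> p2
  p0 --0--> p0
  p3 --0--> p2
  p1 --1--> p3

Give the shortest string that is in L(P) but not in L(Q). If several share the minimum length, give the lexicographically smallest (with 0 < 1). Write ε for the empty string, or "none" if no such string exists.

01

The string 01 is accepted by P but not by Q.
No shorter string lies in the difference, and 01 is the lexicographically first length-2 string in L(P) \ L(Q).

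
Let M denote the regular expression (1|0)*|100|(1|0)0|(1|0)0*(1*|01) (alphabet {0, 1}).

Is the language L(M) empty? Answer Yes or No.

The empty string ε matches the expression, so it belongs to L(M).
Since L(M) contains at least one string, it is not empty.

No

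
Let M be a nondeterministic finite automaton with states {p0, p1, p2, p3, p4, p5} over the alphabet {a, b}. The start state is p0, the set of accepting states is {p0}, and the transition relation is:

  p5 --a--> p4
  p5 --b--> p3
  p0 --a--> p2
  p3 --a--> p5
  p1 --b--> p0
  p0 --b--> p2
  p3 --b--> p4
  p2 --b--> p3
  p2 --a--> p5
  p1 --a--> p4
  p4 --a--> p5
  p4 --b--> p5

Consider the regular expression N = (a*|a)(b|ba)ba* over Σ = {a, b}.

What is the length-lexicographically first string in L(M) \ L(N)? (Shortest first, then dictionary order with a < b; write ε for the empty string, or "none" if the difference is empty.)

The empty string ε is accepted by M but not by N.
Since ε is the unique shortest string, it is the required witness.

ε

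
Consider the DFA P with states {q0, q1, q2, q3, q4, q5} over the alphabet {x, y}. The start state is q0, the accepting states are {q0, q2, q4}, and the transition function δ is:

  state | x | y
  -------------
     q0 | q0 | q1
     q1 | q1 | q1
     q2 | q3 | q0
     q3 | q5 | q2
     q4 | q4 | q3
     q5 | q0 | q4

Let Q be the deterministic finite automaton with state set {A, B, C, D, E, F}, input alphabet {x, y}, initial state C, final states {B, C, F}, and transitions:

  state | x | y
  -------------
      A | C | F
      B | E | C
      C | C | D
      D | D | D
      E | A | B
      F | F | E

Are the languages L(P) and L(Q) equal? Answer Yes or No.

Exploring the product automaton P × Q from the start pair (q0, C), following both machines on each input symbol, reaches 2 state pairs: (q0, C), (q1, D).
P accepts in {q0, q2, q4} and Q accepts in {B, C, F}. In every reachable pair the two components are either both accepting — (q0, C) — or both non-accepting, so no string is accepted by exactly one of the machines: L(P) \ L(Q) and L(Q) \ L(P) are both empty.
Hence every string is accepted by P iff it is accepted by Q, and the two languages coincide.

Yes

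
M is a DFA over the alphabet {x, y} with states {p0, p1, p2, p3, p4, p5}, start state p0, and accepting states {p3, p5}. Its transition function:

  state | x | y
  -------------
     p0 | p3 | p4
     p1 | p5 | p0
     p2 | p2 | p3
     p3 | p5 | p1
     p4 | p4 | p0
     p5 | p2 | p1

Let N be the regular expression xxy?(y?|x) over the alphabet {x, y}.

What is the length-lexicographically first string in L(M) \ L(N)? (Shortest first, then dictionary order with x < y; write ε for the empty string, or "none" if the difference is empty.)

x

The string x is accepted by M but not by N.
No shorter string lies in the difference, and x is the lexicographically first length-1 string in L(M) \ L(N).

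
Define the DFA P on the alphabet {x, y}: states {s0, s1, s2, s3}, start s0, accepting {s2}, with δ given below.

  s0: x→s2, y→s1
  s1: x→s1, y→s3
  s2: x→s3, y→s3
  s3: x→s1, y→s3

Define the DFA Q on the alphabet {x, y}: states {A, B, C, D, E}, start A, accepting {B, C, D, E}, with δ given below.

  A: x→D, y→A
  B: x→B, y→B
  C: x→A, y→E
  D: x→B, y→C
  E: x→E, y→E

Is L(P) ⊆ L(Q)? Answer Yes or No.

Exploring the product automaton P × Q from the start pair (s0, A), following both machines on each input symbol, reaches 10 state pairs: (s0, A), (s2, D), (s1, A), (s3, B), (s3, C), (s1, D), (s3, A), (s1, B), (s3, E), (s1, E).
P accepts in {s2} and Q accepts in {B, C, D, E}. The reachable pairs whose P-component is accepting are (s2, D); in each of them the Q-component is accepting too, so the product for L(P) \ L(Q) (P-component accepting, Q-component rejecting) has no reachable accepting pair and the difference is empty.
Hence every string in L(P) is also in L(Q).

Yes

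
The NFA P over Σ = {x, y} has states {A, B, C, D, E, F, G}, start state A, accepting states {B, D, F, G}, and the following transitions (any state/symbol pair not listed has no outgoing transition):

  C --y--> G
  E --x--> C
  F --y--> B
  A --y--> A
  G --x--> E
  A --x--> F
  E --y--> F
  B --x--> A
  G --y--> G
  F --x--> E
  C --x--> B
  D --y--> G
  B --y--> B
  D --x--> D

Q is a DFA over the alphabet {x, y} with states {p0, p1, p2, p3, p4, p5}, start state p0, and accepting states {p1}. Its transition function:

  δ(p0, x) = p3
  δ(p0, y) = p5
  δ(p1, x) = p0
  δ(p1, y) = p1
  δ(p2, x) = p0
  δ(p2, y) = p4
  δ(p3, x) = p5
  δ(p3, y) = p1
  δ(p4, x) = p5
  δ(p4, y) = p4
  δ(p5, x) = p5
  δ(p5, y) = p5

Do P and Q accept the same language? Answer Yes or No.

The string x is accepted by P but rejected by Q.
So L(P) ≠ L(Q).

No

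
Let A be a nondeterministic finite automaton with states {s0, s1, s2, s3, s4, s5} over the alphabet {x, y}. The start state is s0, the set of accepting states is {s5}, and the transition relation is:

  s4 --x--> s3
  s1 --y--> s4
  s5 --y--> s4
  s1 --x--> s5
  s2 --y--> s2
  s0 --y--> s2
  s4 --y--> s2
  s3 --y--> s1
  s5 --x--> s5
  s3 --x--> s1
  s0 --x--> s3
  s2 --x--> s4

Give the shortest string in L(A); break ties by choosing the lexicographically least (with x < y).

xxx

A breadth-first search from s0 reaches an accepting state first via the path s0 → s3 → s1 → s5 on input xxx.
No string of length < 3 is accepted (BFS exhausts all shorter strings without reaching an accepting state), and xxx is the lexicographically least accepting string of length 3.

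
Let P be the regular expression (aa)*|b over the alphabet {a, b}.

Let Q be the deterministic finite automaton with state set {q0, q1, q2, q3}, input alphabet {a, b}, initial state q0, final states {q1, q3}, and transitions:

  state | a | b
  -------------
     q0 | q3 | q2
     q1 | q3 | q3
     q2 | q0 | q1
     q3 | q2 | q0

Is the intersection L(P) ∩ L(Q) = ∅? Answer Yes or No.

No

The string aaaa is accepted by both P and Q.
Hence L(P) ∩ L(Q) ≠ ∅.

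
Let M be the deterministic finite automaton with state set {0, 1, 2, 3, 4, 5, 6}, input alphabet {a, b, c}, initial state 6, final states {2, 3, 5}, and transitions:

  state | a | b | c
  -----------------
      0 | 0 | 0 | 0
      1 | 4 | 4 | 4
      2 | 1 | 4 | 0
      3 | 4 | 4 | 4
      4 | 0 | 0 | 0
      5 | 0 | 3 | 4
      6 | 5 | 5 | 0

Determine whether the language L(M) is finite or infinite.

finite

The useful states (reachable from 6 and able to reach an accepting state) are {3, 5, 6}.
Restricted to these states the transition graph has no cycle, so every accepting path has bounded length and L is finite.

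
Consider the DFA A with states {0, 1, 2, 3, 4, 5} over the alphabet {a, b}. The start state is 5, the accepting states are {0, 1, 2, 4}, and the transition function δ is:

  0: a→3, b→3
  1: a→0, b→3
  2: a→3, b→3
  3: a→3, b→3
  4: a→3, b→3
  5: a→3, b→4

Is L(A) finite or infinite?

The useful states (reachable from 5 and able to reach an accepting state) are {4, 5}.
Restricted to these states the transition graph has no cycle, so every accepting path has bounded length and L is finite.

finite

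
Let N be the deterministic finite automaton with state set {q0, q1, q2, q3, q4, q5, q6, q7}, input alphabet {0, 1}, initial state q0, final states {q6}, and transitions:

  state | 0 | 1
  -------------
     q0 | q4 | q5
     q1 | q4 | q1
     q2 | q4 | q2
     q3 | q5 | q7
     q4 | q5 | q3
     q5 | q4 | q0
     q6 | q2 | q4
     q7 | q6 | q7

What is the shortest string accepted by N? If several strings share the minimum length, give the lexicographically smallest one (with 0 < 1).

A breadth-first search from q0 reaches an accepting state first via the path q0 → q4 → q3 → q7 → q6 on input 0110.
No string of length < 4 is accepted (BFS exhausts all shorter strings without reaching an accepting state), and 0110 is the lexicographically least accepting string of length 4.

0110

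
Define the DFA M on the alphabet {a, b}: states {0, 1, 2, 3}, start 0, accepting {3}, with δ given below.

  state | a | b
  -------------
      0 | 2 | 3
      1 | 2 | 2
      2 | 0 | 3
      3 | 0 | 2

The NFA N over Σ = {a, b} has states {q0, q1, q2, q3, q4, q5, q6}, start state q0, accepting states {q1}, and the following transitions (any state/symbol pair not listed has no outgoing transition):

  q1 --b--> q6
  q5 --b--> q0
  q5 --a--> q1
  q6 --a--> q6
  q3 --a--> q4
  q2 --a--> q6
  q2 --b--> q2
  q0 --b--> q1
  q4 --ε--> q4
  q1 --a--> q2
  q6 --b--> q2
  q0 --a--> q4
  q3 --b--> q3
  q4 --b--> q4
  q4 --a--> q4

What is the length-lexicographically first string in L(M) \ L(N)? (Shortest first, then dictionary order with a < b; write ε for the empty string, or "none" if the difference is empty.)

The string ab is accepted by M but not by N.
No shorter string lies in the difference, and ab is the lexicographically first length-2 string in L(M) \ L(N).

ab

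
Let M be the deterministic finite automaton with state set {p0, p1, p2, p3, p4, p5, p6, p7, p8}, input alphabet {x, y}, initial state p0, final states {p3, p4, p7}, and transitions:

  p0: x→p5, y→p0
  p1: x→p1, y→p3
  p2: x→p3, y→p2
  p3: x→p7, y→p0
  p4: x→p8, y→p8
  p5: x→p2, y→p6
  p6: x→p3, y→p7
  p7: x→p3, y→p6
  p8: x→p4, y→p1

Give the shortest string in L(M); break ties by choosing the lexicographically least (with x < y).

A breadth-first search from p0 reaches an accepting state first via the path p0 → p5 → p2 → p3 on input xxx.
No string of length < 3 is accepted (BFS exhausts all shorter strings without reaching an accepting state), and xxx is the lexicographically least accepting string of length 3.

xxx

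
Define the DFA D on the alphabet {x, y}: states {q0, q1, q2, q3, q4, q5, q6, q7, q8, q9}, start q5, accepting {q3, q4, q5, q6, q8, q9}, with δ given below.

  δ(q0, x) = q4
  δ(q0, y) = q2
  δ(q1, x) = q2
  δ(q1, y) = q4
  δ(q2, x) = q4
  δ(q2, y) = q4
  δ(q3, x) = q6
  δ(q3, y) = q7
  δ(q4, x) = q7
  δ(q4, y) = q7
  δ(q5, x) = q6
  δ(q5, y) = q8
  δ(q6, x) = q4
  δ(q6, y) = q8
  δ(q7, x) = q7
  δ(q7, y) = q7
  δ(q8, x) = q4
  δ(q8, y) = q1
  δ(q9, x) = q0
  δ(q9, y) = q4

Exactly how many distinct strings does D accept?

The useful subgraph on states {q1, q2, q4, q5, q6, q8} is acyclic, so L(D) is finite; the longest accepting path visits 6 useful states, giving maximum string length 5.
Counting accepting paths from q5 by length: 1 of length 0, 2 of length 1, 3 of length 2, 2 of length 3, 3 of length 4, 2 of length 5. Total 13.

13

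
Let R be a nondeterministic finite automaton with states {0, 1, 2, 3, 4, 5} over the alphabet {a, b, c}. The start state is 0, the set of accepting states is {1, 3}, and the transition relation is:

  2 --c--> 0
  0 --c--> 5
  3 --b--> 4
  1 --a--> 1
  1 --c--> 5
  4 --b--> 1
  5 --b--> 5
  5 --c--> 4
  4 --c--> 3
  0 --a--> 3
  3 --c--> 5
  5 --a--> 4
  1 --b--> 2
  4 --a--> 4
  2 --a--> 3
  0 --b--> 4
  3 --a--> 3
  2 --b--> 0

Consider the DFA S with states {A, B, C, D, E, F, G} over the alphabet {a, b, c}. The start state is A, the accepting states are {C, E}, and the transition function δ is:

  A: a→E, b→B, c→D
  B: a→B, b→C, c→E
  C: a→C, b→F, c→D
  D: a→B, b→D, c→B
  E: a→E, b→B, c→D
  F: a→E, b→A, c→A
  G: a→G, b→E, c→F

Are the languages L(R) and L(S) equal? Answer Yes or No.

Exploring the product automaton R × S from the start pair (0, A), following both machines on each input symbol, reaches 6 state pairs: (0, A), (3, E), (4, B), (5, D), (1, C), (2, F).
R accepts in {1, 3} and S accepts in {C, E}. In every reachable pair the two components are either both accepting — (3, E), (1, C) — or both non-accepting, so no string is accepted by exactly one of the machines: L(R) \ L(S) and L(S) \ L(R) are both empty.
Hence every string is accepted by R iff it is accepted by S, and the two languages coincide.

Yes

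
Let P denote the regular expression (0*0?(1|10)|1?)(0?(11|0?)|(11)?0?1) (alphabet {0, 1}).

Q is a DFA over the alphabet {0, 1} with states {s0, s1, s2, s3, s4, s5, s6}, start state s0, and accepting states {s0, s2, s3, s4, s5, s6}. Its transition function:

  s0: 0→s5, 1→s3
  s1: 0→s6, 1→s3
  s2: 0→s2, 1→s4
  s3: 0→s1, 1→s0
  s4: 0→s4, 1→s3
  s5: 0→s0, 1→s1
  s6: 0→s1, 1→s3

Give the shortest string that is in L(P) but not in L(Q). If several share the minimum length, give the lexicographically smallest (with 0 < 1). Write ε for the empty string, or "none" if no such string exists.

01

The string 01 is accepted by P but not by Q.
No shorter string lies in the difference, and 01 is the lexicographically first length-2 string in L(P) \ L(Q).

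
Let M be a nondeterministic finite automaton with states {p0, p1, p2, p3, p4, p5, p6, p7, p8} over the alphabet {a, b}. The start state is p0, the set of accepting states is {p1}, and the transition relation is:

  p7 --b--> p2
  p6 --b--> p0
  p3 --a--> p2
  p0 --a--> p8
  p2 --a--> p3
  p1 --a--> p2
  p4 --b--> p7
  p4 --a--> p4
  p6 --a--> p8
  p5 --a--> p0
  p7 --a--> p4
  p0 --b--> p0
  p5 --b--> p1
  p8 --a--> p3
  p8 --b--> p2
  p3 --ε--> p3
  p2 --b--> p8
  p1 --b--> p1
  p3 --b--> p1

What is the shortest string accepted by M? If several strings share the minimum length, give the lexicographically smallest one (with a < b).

A breadth-first search from p0 reaches an accepting state first via the path p0 → p8 → p3 → p1 on input aab.
No string of length < 3 is accepted (BFS exhausts all shorter strings without reaching an accepting state), and aab is the lexicographically least accepting string of length 3.

aab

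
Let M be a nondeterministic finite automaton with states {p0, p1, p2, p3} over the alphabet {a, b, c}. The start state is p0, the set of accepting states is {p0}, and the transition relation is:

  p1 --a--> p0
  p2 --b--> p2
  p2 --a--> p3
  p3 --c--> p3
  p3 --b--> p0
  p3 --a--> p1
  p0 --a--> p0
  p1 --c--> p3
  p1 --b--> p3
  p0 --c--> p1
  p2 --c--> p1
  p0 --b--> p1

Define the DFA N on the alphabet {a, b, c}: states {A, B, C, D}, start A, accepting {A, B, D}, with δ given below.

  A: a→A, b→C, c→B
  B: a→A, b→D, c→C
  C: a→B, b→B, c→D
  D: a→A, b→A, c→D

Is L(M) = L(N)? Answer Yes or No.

No

The string babbb is accepted by M but rejected by N.
So L(M) ≠ L(N).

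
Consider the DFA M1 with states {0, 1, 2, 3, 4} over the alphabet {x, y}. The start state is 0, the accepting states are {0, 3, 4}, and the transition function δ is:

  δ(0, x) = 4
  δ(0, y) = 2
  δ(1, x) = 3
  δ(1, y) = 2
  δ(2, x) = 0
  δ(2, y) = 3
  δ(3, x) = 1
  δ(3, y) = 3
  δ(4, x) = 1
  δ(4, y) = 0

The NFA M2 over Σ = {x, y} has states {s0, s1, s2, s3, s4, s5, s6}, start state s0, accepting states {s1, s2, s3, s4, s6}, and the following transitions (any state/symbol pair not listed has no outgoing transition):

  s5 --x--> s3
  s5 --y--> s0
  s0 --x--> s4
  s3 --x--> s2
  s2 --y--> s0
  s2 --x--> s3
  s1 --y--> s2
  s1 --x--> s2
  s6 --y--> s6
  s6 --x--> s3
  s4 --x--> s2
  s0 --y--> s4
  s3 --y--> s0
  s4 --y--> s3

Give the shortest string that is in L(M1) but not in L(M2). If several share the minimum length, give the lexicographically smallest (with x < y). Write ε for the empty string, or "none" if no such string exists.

The empty string ε is accepted by M1 but not by M2.
Since ε is the unique shortest string, it is the required witness.

ε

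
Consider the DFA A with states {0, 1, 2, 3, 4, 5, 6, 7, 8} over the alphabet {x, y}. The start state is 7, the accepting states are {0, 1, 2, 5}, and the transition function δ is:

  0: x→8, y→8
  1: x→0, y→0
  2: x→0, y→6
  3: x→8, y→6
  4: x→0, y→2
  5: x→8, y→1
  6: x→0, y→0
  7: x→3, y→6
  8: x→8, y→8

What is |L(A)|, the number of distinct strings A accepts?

4

The useful subgraph on states {0, 3, 6, 7} is acyclic, so L(A) is finite; the longest accepting path visits 4 useful states, giving maximum string length 3.
Counting accepting paths from 7 by length: 2 of length 2, 2 of length 3. Total 4.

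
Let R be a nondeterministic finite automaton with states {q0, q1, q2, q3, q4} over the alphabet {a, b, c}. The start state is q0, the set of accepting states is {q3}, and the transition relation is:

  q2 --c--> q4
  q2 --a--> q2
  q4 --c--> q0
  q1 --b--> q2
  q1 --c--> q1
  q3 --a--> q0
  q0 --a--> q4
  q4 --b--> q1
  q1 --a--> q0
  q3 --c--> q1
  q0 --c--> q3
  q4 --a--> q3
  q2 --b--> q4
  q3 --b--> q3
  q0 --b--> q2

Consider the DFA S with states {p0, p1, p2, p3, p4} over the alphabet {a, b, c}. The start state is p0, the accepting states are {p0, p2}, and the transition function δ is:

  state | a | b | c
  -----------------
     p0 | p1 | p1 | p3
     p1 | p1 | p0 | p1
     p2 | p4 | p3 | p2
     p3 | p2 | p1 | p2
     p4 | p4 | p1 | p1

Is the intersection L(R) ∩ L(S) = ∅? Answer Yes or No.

The string aab is accepted by both R and S.
Hence L(R) ∩ L(S) ≠ ∅.

No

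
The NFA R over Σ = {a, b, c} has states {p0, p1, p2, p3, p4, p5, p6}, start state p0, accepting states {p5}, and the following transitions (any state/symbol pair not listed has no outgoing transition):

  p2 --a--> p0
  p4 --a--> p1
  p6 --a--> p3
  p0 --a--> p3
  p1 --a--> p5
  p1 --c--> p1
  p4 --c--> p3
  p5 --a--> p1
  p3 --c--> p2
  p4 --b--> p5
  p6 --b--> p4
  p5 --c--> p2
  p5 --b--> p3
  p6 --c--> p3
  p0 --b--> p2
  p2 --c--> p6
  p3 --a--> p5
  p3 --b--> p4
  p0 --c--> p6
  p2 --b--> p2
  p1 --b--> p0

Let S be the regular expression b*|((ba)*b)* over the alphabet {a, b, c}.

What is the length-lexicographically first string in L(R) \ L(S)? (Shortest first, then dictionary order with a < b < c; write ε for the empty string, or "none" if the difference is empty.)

The string aa is accepted by R but not by S.
No shorter string lies in the difference, and aa is the lexicographically first length-2 string in L(R) \ L(S).

aa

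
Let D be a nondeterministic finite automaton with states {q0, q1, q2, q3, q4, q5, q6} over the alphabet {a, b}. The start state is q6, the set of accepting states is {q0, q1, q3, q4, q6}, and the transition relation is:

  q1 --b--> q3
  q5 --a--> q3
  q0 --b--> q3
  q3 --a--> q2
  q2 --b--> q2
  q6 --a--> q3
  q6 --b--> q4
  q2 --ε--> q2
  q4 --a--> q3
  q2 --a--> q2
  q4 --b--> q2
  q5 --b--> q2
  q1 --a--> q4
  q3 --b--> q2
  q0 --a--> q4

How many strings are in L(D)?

The useful subgraph on states {q3, q4, q6} is acyclic, so L(D) is finite; the longest accepting path visits 3 useful states, giving maximum string length 2.
Counting accepting paths from q6 by length: 1 of length 0, 2 of length 1, 1 of length 2. Total 4.

4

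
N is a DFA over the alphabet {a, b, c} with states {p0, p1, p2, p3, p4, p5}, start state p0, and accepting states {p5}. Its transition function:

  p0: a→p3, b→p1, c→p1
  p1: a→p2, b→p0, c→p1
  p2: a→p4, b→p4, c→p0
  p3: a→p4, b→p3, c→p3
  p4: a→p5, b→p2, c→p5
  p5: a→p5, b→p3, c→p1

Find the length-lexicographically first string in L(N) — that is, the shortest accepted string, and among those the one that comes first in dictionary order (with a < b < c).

aaa

A breadth-first search from p0 reaches an accepting state first via the path p0 → p3 → p4 → p5 on input aaa.
No string of length < 3 is accepted (BFS exhausts all shorter strings without reaching an accepting state), and aaa is the lexicographically least accepting string of length 3.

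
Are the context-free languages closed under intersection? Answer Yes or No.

No

{aⁿbⁿcᵐ : m,n≥0} and {aᵐbⁿcⁿ : m,n≥0} are both context-free, but their intersection {aⁿbⁿcⁿ : n≥0} is not (pumping lemma).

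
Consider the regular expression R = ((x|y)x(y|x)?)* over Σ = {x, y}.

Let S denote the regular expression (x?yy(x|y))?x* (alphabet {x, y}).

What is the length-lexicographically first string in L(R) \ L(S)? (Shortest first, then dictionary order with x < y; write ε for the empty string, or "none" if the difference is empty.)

yx

The string yx is accepted by R but not by S.
No shorter string lies in the difference, and yx is the lexicographically first length-2 string in L(R) \ L(S).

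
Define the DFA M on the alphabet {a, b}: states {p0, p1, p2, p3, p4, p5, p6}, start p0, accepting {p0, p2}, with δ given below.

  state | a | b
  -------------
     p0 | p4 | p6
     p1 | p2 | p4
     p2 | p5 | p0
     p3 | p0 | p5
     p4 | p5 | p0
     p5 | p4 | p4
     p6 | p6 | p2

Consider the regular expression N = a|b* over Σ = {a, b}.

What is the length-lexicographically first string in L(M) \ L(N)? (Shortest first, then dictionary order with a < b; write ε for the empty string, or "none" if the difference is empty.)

The string ab is accepted by M but not by N.
No shorter string lies in the difference, and ab is the lexicographically first length-2 string in L(M) \ L(N).

ab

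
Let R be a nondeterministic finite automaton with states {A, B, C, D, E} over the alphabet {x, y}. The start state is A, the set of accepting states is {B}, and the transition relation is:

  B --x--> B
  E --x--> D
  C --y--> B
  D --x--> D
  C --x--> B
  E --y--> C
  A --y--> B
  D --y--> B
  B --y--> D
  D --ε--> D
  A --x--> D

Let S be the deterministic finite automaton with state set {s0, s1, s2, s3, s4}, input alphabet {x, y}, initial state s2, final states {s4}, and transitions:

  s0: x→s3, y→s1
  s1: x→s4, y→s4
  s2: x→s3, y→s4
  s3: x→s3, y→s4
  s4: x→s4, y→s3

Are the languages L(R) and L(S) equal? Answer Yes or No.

Exploring the product automaton R × S from the start pair (A, s2), following both machines on each input symbol, reaches 3 state pairs: (A, s2), (D, s3), (B, s4).
R accepts in {B} and S accepts in {s4}. In every reachable pair the two components are either both accepting — (B, s4) — or both non-accepting, so no string is accepted by exactly one of the machines: L(R) \ L(S) and L(S) \ L(R) are both empty.
Hence every string is accepted by R iff it is accepted by S, and the two languages coincide.

Yes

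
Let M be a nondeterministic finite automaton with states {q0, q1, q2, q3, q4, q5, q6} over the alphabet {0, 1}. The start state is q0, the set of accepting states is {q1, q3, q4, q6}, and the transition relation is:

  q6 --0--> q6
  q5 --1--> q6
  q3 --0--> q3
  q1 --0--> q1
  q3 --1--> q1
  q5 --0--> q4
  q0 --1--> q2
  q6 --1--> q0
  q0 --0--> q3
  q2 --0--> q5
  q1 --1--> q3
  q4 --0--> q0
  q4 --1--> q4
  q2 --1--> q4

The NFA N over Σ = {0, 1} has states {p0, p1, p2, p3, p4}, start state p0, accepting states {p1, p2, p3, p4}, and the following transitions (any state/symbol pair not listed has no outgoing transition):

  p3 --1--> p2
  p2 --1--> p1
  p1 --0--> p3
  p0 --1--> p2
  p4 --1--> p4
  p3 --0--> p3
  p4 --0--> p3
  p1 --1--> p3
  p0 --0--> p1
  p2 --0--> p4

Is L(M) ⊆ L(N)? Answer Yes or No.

Exploring the product automaton M × N from the start pair (q0, p0), following both machines on each input symbol, reaches 26 state pairs: (q0, p0), (q3, p1), (q2, p2), (q3, p3), (q1, p3), (q5, p4), (q4, p1), (q1, p2), (q3, p2), (q4, p3), (q6, p4), (q0, p3), (q1, p4), (q3, p4), (q1, p1), (q4, p2), (q6, p3), (q0, p4), (q0, p2), (q2, p4), (q2, p1), (q5, p3), (q4, p4), (q6, p2), (q0, p1), (q2, p3).
M accepts in {q1, q3, q4, q6} and N accepts in {p1, p2, p3, p4}. The reachable pairs whose M-component is accepting are (q3, p1), (q3, p3), (q1, p3), (q4, p1), (q1, p2), (q3, p2), (q4, p3), (q6, p4), (q1, p4), (q3, p4), (q1, p1), (q4, p2), (q6, p3), (q4, p4), (q6, p2); in each of them the N-component is accepting too, so the product for L(M) \ L(N) (M-component accepting, N-component rejecting) has no reachable accepting pair and the difference is empty.
Hence every string in L(M) is also in L(N).

Yes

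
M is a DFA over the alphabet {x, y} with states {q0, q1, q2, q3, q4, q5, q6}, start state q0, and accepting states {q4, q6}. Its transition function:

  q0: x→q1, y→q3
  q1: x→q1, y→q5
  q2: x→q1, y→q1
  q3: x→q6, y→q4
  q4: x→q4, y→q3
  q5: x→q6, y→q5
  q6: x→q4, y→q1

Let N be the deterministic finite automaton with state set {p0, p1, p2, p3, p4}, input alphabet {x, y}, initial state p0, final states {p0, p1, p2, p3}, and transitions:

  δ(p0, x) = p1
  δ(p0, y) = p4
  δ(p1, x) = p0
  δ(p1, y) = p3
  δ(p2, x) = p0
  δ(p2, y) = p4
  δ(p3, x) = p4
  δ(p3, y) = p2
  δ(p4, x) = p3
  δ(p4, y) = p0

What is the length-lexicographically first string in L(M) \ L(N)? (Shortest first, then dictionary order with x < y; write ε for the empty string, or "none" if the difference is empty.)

The string xyx is accepted by M but not by N.
No shorter string lies in the difference, and xyx is the lexicographically first length-3 string in L(M) \ L(N).

xyx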